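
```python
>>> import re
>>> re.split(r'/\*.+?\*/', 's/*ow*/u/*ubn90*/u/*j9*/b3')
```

A non-greedy quantifier consumes as few characters as it can — just enough that the remainder of the pattern still matches from where it stops; whatever follows it matches normally.
Matches to split on: at [1:7] → '/*ow*/'; at [8:17] → '/*ubn90*/'; at [18:24] → '/*j9*/'.
Splitting on the pattern gives 4 pieces.

['s', 'u', 'u', 'b3']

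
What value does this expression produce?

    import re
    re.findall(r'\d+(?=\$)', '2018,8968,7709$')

['7709']

The `(?=…)`/`(?<=…)` assertion just peeks at neighbouring text; it doesn't advance the match position.
Matches: at [10:14] → '7709'.
`findall` yields the raw match text (1 of them) because the pattern has no groups.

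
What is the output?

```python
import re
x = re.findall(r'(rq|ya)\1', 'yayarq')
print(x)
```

The backreference `\1` re-matches whatever the first group consumed, character for character.
Walking the string: at [0:4] match 'yaya', group 1 = 'ya'.
One capturing group, so `findall` returns just the captured substring from the one match — 1 in all.

['ya']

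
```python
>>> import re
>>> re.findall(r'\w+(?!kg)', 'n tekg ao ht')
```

['n', 'tekg', 'ao', 'ht']

The negative lookahead/lookbehind blocks any match where the forbidden context is present.
Walking the string: at [0:1] → 'n'; at [2:6] → 'tekg'; at [7:9] → 'ao'; at [10:12] → 'ht'.
With no groups in the pattern, `findall` gives back each whole match — 4 here.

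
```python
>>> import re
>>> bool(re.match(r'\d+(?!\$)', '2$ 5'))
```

False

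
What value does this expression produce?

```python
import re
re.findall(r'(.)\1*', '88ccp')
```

`\1` has to match the exact text group 1 already captured.
One capturing group, so `findall` returns just the captured substring from each match — 3 in all.

['8', 'c', 'p']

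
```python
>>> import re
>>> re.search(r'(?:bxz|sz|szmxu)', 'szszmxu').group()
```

'sz'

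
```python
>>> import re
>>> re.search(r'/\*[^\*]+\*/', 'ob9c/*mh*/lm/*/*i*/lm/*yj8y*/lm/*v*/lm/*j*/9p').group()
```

The match spans [4:10] → '/*mh*/'.

'/*mh*/'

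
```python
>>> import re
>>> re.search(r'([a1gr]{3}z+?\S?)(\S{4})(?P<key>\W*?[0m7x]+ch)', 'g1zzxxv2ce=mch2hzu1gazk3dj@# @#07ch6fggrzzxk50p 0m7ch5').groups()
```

The match spans [18:35] → '1gazk3dj@# @#07ch'.
Captured: group 1 = '1gazk', group 2 = '3dj@', group 3 = '# @#07ch'.

('1gazk', '3dj@', '# @#07ch')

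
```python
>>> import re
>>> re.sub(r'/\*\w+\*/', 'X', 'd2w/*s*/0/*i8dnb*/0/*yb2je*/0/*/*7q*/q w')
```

Matches: at [3:8] → '/*s*/'; at [9:18] → '/*i8dnb*/'; at [19:28] → '/*yb2je*/'; at [31:37] → '/*7q*/'.
`sub` substitutes 'X' at each match site.

'd2wX0X0X0/*Xq w'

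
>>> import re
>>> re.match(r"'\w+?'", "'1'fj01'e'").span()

(0, 3)

`match` is anchored at position 0; if the pattern doesn't fit there, it returns None.
The match spans [0:3] → "'1'".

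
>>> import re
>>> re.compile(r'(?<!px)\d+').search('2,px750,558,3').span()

(0, 1)

`(?!…)`/`(?<!…)` only lets a position through if the neighbouring text does NOT match; no characters are consumed.
Unlike `match`, `search` isn't anchored — it looks for the pattern anywhere in the string.
The match spans [0:1] → '2'.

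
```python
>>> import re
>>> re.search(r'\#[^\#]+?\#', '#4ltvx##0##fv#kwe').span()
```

(0, 7)

The match spans [0:7] → '#4ltvx#'.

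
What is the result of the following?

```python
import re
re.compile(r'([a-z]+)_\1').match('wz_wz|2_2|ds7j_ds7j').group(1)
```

The match spans [0:5] → 'wz_wz'.
Captured: group 1 = 'wz'.

'wz'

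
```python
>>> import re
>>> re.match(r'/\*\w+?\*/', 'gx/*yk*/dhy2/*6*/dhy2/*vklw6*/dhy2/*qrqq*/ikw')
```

With `match`, the pattern is implicitly anchored at the beginning.
Here the pattern fails at index 0, so the call returns None.

None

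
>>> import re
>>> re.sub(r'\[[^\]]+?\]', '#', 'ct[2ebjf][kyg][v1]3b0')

'ct###3b0'

`sub` substitutes '#' at each match site.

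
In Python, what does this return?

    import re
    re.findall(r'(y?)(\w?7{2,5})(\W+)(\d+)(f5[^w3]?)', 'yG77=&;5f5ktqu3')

[('y', 'G77', '=&;', '5', 'f5k')]

5 groups means the one result is a tuple of 5 captured strings — 1 here.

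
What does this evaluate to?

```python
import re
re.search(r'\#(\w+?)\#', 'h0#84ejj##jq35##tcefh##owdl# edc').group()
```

'#84ejj#'

The match spans [2:9] → '#84ejj#'.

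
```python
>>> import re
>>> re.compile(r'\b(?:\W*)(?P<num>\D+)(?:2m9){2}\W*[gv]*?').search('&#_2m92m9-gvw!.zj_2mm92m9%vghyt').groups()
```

('_',)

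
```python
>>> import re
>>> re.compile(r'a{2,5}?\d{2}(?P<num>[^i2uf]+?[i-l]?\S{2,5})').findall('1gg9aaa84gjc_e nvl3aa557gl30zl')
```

['gjc_e', '7gl30z']

Pattern: 2 to 5 of a literal 'a' (lazy), then exactly 2 of a digit; then one or more of any character except [i2uf] (lazy), then optionally a character in [i-l], then 2 to 5 of a non-whitespace character (captured as 'num').
Scanning left to right: at [4:14] match 'aaa84gjc_e', group 1 = 'gjc_e'; at [19:29] match 'aa557gl30z', group 1 = '7gl30z'.
One capturing group, so `findall` returns just the captured substring from each match — 2 in all.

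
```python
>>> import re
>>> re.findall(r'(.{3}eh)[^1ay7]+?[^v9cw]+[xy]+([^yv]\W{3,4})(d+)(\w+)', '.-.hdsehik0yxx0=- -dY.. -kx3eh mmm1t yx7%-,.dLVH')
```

[('hdseh', '7%-,.', 'd', 'LVH')]

Pattern: exactly 3 of any character, then the literal 'eh' (captured); then one or more of any character except [1ay7] (lazy), then one or more of any character except [v9cw], then one or more of one of [xy]; then any character except [yv], then 3 to 4 of a non-word character (captured); then one or more of a literal 'd' (captured); then one or more of a word character (captured).
Matches: at [3:48] match 'hdsehik0yxx0=- -dY.. -kx3eh mmm1t yx7%-,.dLVH', groups = ('hdseh', '7%-,.', 'd', 'LVH').
`findall` packs the 4 group values into a tuple for every match.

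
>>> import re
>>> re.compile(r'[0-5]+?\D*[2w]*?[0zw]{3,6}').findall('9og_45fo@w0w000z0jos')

This matches one or more of a character in [0-5] (lazy), then zero or more of a non-digit; then zero or more of one of [2w] (lazy), then 3 to 6 of one of [0zw].
Walking the string: at [4:16] → '45fo@w0w000z'.
With no groups in the pattern, `findall` gives back each whole match — 1 here.

['45fo@w0w000z']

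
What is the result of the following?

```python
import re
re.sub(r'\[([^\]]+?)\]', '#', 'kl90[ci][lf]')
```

'kl90##'

Each match is replaced by '#'.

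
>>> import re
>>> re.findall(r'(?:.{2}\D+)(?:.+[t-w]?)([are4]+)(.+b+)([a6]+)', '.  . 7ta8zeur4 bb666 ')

[('4', ' bb', '666')]

Pattern: exactly 2 of any character, then one or more of a non-digit (non-capturing group); then one or more of any character, then optionally a character in [t-w] (non-capturing group); then one or more of one of [are4] (captured); then one or more of any character, then one or more of the literal 'b' (captured); then one or more of one of [a6] (captured).
Walking the string: at [0:20] match '.  . 7ta8zeur4 bb666', groups = ('4', ' bb', '666').
`findall` packs the 3 group values into a tuple for every match.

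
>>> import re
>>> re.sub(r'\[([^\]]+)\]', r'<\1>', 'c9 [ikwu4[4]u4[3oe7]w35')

Each match is replaced using the text its own group 1 captured.

'c9 <ikwu4[4>u4<3oe7>w35'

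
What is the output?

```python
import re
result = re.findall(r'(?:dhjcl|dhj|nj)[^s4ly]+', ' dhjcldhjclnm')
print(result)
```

['dhjcldhjc']

The regex engine tests alternatives in the order written; an earlier branch that matches wins even if a later one would match more.
Scanning left to right: at [1:10] → 'dhjcldhjc'.
With no groups in the pattern, `findall` gives back each whole match — 1 here.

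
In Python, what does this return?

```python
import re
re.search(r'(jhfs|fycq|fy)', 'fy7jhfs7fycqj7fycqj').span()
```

`search` walks the string left to right and returns the first match it finds.
The match spans [0:2] → 'fy'.
Captured: group 1 = 'fy'.

(0, 2)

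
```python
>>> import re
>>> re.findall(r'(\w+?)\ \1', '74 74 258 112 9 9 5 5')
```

['74', '9', '5']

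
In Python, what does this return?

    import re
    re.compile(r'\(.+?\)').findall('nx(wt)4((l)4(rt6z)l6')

The `?` after the quantifier makes it lazy — it takes as little as possible before letting the rest of the pattern try.
Walking the string: at [2:6] → '(wt)'; at [7:11] → '((l)'; at [12:18] → '(rt6z)'.
`findall` yields the raw match text (3 of them) because the pattern has no groups.

['(wt)', '((l)', '(rt6z)']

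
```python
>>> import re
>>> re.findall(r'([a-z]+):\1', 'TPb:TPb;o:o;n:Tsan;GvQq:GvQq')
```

['o']

The backreference `\1` re-matches whatever the first group consumed, character for character.
Scanning left to right: at [8:11] match 'o:o', group 1 = 'o'.
Because there's exactly one group, `findall` drops the full match and keeps group 1 from the one hit.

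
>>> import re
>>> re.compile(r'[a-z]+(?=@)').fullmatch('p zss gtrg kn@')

`re.fullmatch` requires the pattern to consume the entire string.
Here the pattern can't cover the whole string, so the call returns None.

None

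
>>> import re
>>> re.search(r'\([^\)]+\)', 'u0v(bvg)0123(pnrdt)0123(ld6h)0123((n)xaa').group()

'(bvg)'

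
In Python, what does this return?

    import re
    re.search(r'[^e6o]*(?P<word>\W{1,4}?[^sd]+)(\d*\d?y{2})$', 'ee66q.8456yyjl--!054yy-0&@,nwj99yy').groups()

('.8456yyjl--!054yy-0&@,nwj99', 'yy')

This matches zero or more of any character except [e6o]; then 1 to 4 of a non-word character (lazy), then one or more of any character except [sd] (captured as 'word'); then zero or more of a digit, then optionally a digit, then exactly 2 of a literal 'y' (captured); then anchored at the end.
Unlike `match`, `search` isn't anchored — it looks for the pattern anywhere in the string.
The match spans [4:34] → 'q.8456yyjl--!054yy-0&@,nwj99yy'.
Captured: group 1 = '.8456yyjl--!054yy-0&@,nwj99', group 2 = 'yy'.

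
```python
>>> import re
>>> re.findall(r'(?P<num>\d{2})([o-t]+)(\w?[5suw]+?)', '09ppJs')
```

[('09', 'pp', 'Js')]

Multiple groups make `findall` return tuples — one 3-tuple for the one match.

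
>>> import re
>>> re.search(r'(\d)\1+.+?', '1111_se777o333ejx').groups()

('1',)

The backreference `\1` re-matches whatever the first group consumed, character for character.
`re.search` tries every starting position until one works.
The match spans [0:5] → '1111_'.
Captured: group 1 = '1'.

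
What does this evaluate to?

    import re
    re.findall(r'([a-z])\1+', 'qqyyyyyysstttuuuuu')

The backreference `\1` re-matches whatever the first group consumed, character for character.
With a single group, `findall` returns only what that group captured — 5 items.

['q', 'y', 's', 't', 'u']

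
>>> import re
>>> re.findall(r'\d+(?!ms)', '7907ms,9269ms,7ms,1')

`(?!…)`/`(?<!…)` only lets a position through if the neighbouring text does NOT match; no characters are consumed.
Since nothing is captured, `findall` lists the 3 matched substrings directly.

['790', '926', '1']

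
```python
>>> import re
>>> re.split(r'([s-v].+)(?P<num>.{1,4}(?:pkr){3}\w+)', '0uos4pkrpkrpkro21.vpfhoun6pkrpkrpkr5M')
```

Pattern: a character in [s-v], then one or more of any character (captured); then 1 to 4 of any character, then the literal 'pkr' repeated 3 times, then one or more of a word character (captured as 'num').
`re.split` interleaves the captured-group text with the surrounding fragments.

['0', 'uos4pkrpkrpkro21.vpfhoun', '6pkrpkrpkr5M', '']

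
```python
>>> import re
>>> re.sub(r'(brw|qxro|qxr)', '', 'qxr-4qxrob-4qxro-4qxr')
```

`|` is ordered: at each position the engine commits to the first alternative that works.
Matches: at [0:3] → 'qxr'; at [5:9] → 'qxro'; at [12:16] → 'qxro'; at [18:21] → 'qxr'.
Every occurrence is swapped for ''.

'-4b-4-4'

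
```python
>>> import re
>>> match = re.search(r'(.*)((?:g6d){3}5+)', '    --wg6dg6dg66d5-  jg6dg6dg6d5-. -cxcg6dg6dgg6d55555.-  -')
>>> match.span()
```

(0, 32)

Pattern: zero or more of any character (captured); then the literal 'g6d' repeated 3 times, then one or more of a literal '5' (captured).
The match spans [0:32] → '    --wg6dg6dg66d5-  jg6dg6dg6d5'.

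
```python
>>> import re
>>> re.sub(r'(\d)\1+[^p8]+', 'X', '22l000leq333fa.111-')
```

'X'

A backreference is literal: `\1` must see the identical characters the first group matched.
Matches: at [0:19] → '22l000leq333fa.111-'.
Every occurrence is swapped for 'X'.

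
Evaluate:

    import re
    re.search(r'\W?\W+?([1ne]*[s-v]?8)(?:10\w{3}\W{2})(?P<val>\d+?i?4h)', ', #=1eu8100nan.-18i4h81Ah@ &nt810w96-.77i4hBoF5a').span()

The pattern matches optionally a non-word character; then one or more of a non-word character (lazy); then zero or more of one of [1ne], then optionally a character in [s-v], then the literal '8' (captured); then the literal '10', then exactly 3 of a word character, then exactly 2 of a non-word character (non-capturing group); then one or more of a digit (lazy), then optionally a literal 'i', then the literal '4h' (captured as 'val').
`search` walks the string left to right and returns the first match it finds.
The match spans [25:43] → '@ &nt810w96-.77i4h'.
Captured: group 1 = 'nt8', group 2 = '77i4h'.

(25, 43)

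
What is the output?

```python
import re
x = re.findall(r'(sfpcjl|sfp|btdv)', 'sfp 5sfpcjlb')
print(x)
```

['sfp', 'sfpcjl']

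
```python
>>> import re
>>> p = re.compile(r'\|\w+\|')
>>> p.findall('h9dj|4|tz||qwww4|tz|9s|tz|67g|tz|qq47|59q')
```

['|4|', '|qwww4|', '|9s|', '|67g|', '|qq47|']

With no groups in the pattern, `findall` gives back each whole match — 5 here.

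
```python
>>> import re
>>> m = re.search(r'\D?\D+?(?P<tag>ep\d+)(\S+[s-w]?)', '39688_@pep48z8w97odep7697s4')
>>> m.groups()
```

('ep48', 'z8w97odep7697s4')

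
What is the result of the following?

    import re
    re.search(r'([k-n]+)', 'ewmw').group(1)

'm'

This matches one or more of a character in [k-n] (captured).
`search` walks the string left to right and returns the first match it finds.
The match spans [2:3] → 'm'.
Captured: group 1 = 'm'.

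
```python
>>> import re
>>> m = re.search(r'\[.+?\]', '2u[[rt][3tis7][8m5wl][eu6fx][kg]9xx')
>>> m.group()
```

'[[rt]'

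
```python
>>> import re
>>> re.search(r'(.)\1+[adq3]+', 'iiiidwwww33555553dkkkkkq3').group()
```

'iiiid'

After group 1 captures some text, `\1` only succeeds where that same text appears again.
The match spans [0:5] → 'iiiid'.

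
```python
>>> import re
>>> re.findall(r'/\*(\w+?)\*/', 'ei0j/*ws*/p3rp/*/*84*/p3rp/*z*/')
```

['ws', '84', 'z']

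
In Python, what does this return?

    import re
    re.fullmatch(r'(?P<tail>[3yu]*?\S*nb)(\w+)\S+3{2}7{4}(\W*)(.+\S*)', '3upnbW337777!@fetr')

Pattern: zero or more of one of [3yu] (lazy), then zero or more of a non-whitespace character, then the literal 'nb' (captured as 'tail'); then one or more of a word character (captured); then one or more of a non-whitespace character; then exactly 2 of the literal '3', then exactly 4 of the literal '7'; then zero or more of a non-word character (captured); then one or more of any character, then zero or more of a non-whitespace character (captured).
`fullmatch` succeeds only if the pattern covers the string from start to end.
Here the pattern can't cover the whole string, so the call returns None.

None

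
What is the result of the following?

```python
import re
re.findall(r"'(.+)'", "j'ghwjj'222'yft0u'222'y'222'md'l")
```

Walking the string: at [1:31] match "'ghwjj'222'yft0u'222'y'222'md'", group 1 = "ghwjj'222'yft0u'222'y'222'md".
`findall` collects group 1 from the one match (1 total).

["ghwjj'222'yft0u'222'y'222'md"]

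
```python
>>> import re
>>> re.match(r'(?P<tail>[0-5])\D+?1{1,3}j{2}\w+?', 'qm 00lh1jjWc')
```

`match` is anchored at position 0; if the pattern doesn't fit there, it returns None.
Here position 0 doesn't satisfy it, so the call returns None.

None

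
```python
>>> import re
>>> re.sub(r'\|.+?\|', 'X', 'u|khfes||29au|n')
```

Because the quantifier is non-greedy, it stops expanding at the earliest point where the rest of the pattern can succeed.
Every occurrence is swapped for 'X'.

'uXXn'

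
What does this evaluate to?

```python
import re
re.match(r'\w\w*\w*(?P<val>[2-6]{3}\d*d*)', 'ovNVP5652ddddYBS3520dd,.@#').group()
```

'ovNVP5652ddddYBS3520dd'

This matches a word character, then zero or more of a word character, then zero or more of a word character; then exactly 3 of a character in [2-6], then zero or more of a digit, then zero or more of the literal 'd' (captured as 'val').
`match` is anchored at position 0; if the pattern doesn't fit there, it returns None.
The match spans [0:22] → 'ovNVP5652ddddYBS3520dd'.
Captured: group 1 = '3520dd'.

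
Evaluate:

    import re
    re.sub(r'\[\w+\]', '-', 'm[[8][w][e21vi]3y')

'm[---3y'

Each match is replaced by '-'.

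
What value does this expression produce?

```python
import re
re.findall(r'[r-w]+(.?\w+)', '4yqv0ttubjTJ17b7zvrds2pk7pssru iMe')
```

Pattern: one or more of a character in [r-w]; then optionally any character, then one or more of a word character (captured).
Scanning left to right: at [3:30] match 'v0ttubjTJ17b7zvrds2pk7pssru', group 1 = '0ttubjTJ17b7zvrds2pk7pssru'.
Because there's exactly one group, `findall` drops the full match and keeps group 1 from the one hit.

['0ttubjTJ17b7zvrds2pk7pssru']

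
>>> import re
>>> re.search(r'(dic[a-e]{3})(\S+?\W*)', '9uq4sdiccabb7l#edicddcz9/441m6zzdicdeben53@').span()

The pattern matches the literal 'dic', then exactly 3 of a character in [a-e] (captured); then one or more of a non-whitespace character (lazy), then zero or more of a non-word character (captured).
`search` walks the string left to right and returns the first match it finds.
The match spans [5:12] → 'diccabb'.
Captured: group 1 = 'diccab', group 2 = 'b'.

(5, 12)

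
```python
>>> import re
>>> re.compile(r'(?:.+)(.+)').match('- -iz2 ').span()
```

(0, 7)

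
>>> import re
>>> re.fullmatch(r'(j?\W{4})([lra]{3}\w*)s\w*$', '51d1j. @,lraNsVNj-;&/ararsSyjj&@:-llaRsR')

The pattern matches optionally the literal 'j', then exactly 4 of a non-word character (captured); then exactly 3 of one of [lra], then zero or more of a word character (captured); then the literal 's', then zero or more of a word character; then anchored at the end.
`re.fullmatch` requires the pattern to consume the entire string.
Here the pattern can't cover the whole string, so the call returns None.

None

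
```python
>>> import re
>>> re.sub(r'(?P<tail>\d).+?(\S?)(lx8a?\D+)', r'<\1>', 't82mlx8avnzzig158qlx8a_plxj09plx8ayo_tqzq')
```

Pattern: a digit (captured as 'tail'); then one or more of any character (lazy); then optionally a non-whitespace character (captured); then the literal 'lx8', then optionally the literal 'a', then one or more of a non-digit (captured).
Matches: at [1:14] → '82mlx8avnzzig'; at [14:27] → '158qlx8a_plxj'; at [27:41] → '09plx8ayo_tqzq'.
Each match is replaced using the text its own group 1 captured.

't<8><1><0>'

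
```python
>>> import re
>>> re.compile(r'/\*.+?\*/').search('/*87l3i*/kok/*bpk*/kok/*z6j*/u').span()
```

(0, 9)

With the lazy modifier that quantifier settles for the fewest repetitions that let the rest of the pattern succeed (the atoms after it are unaffected and can still be greedy).
`search` walks the string left to right and returns the first match it finds.
The match spans [0:9] → '/*87l3i*/'.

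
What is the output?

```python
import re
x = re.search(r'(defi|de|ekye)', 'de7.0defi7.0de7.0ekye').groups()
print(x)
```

('de',)

The match spans [0:2] → 'de'.
Captured: group 1 = 'de'.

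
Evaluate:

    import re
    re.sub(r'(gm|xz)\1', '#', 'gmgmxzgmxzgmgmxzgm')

'#xzgmxz#xzgm'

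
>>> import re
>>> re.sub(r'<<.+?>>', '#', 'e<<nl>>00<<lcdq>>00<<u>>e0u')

'e#00#00#e0u'

Because the quantifier is non-greedy, it stops expanding at the earliest point where the rest of the pattern can succeed.
Matches: at [1:7] → '<<nl>>'; at [9:17] → '<<lcdq>>'; at [19:24] → '<<u>>'.
Every occurrence is swapped for '#'.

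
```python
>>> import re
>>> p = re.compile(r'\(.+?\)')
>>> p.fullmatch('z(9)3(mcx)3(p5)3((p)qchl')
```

None

`fullmatch` succeeds only if the pattern covers the string from start to end.
Here the string isn't matched end-to-end, so the call returns None.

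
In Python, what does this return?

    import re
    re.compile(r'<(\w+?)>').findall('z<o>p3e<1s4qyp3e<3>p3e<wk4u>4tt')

Because there's exactly one group, `findall` drops the full match and keeps group 1 from each hit.

['o', '3', 'wk4u']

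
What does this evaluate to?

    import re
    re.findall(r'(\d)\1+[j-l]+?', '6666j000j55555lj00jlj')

['6', '0', '5', '0']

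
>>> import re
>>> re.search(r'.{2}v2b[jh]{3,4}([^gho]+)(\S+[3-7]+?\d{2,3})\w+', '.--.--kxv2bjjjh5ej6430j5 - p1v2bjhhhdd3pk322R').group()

'kxv2bjjjh5ej6430j5 - p1v2bjhhhdd3pk322R'

The pattern matches exactly 2 of any character, then the literal 'v2b', then 3 to 4 of one of [jh]; then one or more of any character except [gho] (captured); then one or more of a non-whitespace character, then one or more of a character in [3-7] (lazy), then 2 to 3 of a digit (captured); then one or more of a word character.
Unlike `match`, `search` isn't anchored — it looks for the pattern anywhere in the string.
The match spans [6:45] → 'kxv2bjjjh5ej6430j5 - p1v2bjhhhdd3pk322R'.
Captured: group 1 = '5ej6430j5 - p1v2bj', group 2 = 'hhhdd3pk322'.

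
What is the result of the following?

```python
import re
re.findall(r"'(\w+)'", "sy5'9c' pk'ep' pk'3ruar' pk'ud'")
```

['9c', 'ep', '3ruar', 'ud']

With a single group, `findall` returns only what that group captured — 4 items.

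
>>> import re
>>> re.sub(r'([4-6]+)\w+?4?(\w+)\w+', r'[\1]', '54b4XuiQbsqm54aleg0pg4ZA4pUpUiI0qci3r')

'[54]'

`\1` in the replacement pulls in group 1's text for each match.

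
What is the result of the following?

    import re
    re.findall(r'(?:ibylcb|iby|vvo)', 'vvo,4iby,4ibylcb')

['vvo', 'iby', 'ibylcb']

Alternation tries branches left to right and keeps the first one that lets the overall match succeed at that position.
Since nothing is captured, `findall` lists the 3 matched substrings directly.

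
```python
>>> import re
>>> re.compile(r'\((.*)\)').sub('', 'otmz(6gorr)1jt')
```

'otmz1jt'

Matches: at [4:11] → '(6gorr)'.
`sub` substitutes '' at each match site.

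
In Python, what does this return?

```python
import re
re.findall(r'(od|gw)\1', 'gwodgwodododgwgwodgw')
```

['od', 'gw']

A backreference is literal: `\1` must see the identical characters the first group matched.
Walking the string: at [6:10] match 'odod', group 1 = 'od'; at [12:16] match 'gwgw', group 1 = 'gw'.
With a single group, `findall` returns only what that group captured — 2 items.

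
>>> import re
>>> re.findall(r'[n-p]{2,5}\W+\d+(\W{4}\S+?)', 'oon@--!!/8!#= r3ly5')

['!#= r']

Pattern: 2 to 5 of a character in [n-p]; then one or more of a non-word character, then one or more of a digit; then exactly 4 of a non-word character, then one or more of a non-whitespace character (lazy) (captured).
With the lazy modifier that quantifier settles for the fewest repetitions that let the rest of the pattern succeed (the atoms after it are unaffected and can still be greedy).
Matches: at [0:15] match 'oon@--!!/8!#= r', group 1 = '!#= r'.
`findall` collects group 1 from the one match (1 total).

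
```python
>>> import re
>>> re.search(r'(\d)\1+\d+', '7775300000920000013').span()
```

`\1` has to match the exact text group 1 already captured.
Unlike `match`, `search` isn't anchored — it looks for the pattern anywhere in the string.
The match spans [0:19] → '7775300000920000013'.
Captured: group 1 = '7'.

(0, 19)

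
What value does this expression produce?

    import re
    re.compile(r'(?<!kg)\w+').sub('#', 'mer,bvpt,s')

The negative lookahead/lookbehind blocks any match where the forbidden context is present.
Every occurrence is swapped for '#'.

'#,#,#'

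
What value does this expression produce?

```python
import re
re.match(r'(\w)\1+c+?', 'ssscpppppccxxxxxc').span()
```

(0, 4)

After group 1 captures some text, `\1` only succeeds where that same text appears again.
`match` is anchored at position 0; if the pattern doesn't fit there, it returns None.
The match spans [0:4] → 'sssc'.
Captured: group 1 = 's'.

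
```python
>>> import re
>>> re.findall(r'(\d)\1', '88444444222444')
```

`\1` has to match the exact text group 1 already captured.
One capturing group, so `findall` returns just the captured substring from each match — 6 in all.

['8', '4', '4', '4', '2', '4']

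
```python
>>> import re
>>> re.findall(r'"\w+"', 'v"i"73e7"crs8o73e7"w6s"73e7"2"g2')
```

Walking the string: at [1:4] → '"i"'; at [8:19] → '"crs8o73e7"'; at [22:28] → '"73e7"'.
No capturing groups, so `findall` returns the 3 full match strings.

['"i"', '"crs8o73e7"', '"73e7"']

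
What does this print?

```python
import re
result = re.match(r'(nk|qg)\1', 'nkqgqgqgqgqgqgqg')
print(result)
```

None

`re.match` only tries the pattern at the start of the string.
Here the string doesn't start with a match, so the call returns None.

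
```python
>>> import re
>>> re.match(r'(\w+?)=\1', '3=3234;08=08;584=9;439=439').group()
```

`\1` is not a pattern — it's the concrete string captured by group 1, re-applied verbatim.
With `match`, the pattern is implicitly anchored at the beginning.
The match spans [0:3] → '3=3'.
Captured: group 1 = '3'.

'3=3'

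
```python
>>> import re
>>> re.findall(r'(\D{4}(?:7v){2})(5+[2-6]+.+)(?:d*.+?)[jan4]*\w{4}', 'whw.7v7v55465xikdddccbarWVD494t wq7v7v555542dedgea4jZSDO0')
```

[('whw.7v7v', '55465xikdddccbarWVD494t wq7v7v555542dedgea4j')]

2 groups means the one result is a tuple of 2 captured strings — 1 here.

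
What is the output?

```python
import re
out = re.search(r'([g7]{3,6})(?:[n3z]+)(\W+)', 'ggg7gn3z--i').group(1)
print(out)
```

ggg7g

This matches 3 to 6 of one of [g7] (captured); then one or more of one of [n3z] (non-capturing group); then one or more of a non-word character (captured).
`search` walks the string left to right and returns the first match it finds.
The match spans [0:10] → 'ggg7gn3z--'.
Captured: group 1 = 'ggg7g', group 2 = '--'.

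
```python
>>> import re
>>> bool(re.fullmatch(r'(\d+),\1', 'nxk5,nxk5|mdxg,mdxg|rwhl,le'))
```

`re.fullmatch` requires the pattern to consume the entire string.
Here the string isn't matched end-to-end, so the call returns None, and `bool(None)` is False.

False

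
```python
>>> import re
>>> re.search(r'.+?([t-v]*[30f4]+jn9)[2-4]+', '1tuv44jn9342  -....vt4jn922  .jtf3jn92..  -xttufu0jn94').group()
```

'1tuv44jn9342'

This matches one or more of any character (lazy); then zero or more of a character in [t-v], then one or more of one of [30f4], then the literal 'jn9' (captured); then one or more of a character in [2-4].
With the lazy modifier that quantifier settles for the fewest repetitions that let the rest of the pattern succeed (the atoms after it are unaffected and can still be greedy).
`re.search` scans for the first position where the pattern succeeds.
The match spans [0:12] → '1tuv44jn9342'.
Captured: group 1 = 'tuv44jn9'.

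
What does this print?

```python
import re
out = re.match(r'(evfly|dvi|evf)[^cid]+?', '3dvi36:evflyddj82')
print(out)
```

`re.match` won't scan ahead — the pattern has to work from the very first character.
Here the pattern fails at index 0, so the call returns None.

None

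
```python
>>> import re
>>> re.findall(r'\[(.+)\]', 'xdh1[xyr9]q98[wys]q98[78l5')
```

Matches: at [4:18] match '[xyr9]q98[wys]', group 1 = 'xyr9]q98[wys'.
With a single group, `findall` returns only what that group captured — 1 item.

['xyr9]q98[wys']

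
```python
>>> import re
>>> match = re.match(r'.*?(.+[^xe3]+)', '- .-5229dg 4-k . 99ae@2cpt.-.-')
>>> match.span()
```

(0, 30)

The pattern matches zero or more of any character (lazy); then one or more of any character, then one or more of any character except [xe3] (captured).
`re.match` won't scan ahead — the pattern has to work from the very first character.
The match spans [0:30] → '- .-5229dg 4-k . 99ae@2cpt.-.-'.
Captured: group 1 = '- .-5229dg 4-k . 99ae@2cpt.-.-'.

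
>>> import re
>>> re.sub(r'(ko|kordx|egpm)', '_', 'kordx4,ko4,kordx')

'_rdx4,_4,_rdx'

Branches in `(...|...)` are attempted left-to-right; the first branch that allows the whole pattern to succeed is taken.
Matches: at [0:2] → 'ko'; at [7:9] → 'ko'; at [11:13] → 'ko'.
`sub` substitutes '_' at each match site.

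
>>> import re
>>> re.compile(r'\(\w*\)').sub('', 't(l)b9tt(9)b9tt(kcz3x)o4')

Each match is replaced by ''.

'tb9ttb9tto4'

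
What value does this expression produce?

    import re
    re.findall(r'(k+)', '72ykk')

['kk']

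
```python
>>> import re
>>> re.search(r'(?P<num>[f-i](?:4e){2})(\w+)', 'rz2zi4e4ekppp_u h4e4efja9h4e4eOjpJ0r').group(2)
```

The match spans [4:15] → 'i4e4ekppp_u'.
Captured: group 1 = 'i4e4e', group 2 = 'kppp_u'.

'kppp_u'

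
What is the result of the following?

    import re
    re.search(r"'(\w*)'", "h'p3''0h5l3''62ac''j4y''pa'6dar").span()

The match spans [1:5] → "'p3'".

(1, 5)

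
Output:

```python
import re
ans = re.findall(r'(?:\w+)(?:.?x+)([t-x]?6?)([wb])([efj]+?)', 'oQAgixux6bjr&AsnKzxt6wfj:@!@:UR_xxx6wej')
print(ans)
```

[('6', 'b', 'j'), ('t6', 'w', 'f'), ('6', 'w', 'e')]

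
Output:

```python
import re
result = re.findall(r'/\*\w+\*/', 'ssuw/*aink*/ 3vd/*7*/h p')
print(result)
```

Since nothing is captured, `findall` lists the 2 matched substrings directly.

['/*aink*/', '/*7*/']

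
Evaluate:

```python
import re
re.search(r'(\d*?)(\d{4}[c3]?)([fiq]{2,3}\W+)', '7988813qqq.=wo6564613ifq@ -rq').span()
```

The match spans [0:12] → '7988813qqq.='.

(0, 12)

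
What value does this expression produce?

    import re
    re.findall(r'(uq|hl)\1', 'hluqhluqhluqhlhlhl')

['hl']

After group 1 captures some text, `\1` only succeeds where that same text appears again.
`findall` collects group 1 from the one match (1 total).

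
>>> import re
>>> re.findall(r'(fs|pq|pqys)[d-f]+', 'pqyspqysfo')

Matches: at [4:9] match 'pqysf', group 1 = 'pqys'.
Because there's exactly one group, `findall` drops the full match and keeps group 1 from the one hit.

['pqys']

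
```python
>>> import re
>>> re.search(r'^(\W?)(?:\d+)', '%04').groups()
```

('%',)

This matches anchored at the start of the string; then optionally a non-word character (captured); then one or more of a digit (non-capturing group).
`re.search` tries every starting position until one works.
The match spans [0:3] → '%04'.
Captured: group 1 = '%'.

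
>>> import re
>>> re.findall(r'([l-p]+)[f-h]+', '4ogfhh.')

This matches one or more of a character in [l-p] (captured); then one or more of a character in [f-h].
Walking the string: at [1:6] match 'ogfhh', group 1 = 'o'.
Because there's exactly one group, `findall` drops the full match and keeps group 1 from the one hit.

['o']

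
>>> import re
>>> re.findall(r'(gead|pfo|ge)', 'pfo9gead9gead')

Alternation tries branches left to right and keeps the first one that lets the overall match succeed at that position.
One capturing group, so `findall` returns just the captured substring from each match — 3 in all.

['pfo', 'gead', 'gead']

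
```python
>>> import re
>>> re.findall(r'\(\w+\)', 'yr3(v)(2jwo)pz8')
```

Scanning left to right: at [3:6] → '(v)'; at [6:12] → '(2jwo)'.
With no groups in the pattern, `findall` gives back each whole match — 2 here.

['(v)', '(2jwo)']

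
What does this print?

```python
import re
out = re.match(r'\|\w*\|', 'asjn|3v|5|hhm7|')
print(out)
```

None

`re.match` won't scan ahead — the pattern has to work from the very first character.
Here the string doesn't start with a match, so the call returns None.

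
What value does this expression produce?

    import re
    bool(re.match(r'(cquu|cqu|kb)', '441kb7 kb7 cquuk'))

False

`match` is anchored at position 0; if the pattern doesn't fit there, it returns None.
Here the pattern fails at index 0, so the call returns None, and `bool(None)` is False.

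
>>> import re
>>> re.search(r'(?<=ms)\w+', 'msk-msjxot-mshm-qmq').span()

Lookahead/lookbehind check context without consuming it, so the matched span excludes the asserted characters.
Unlike `match`, `search` isn't anchored — it looks for the pattern anywhere in the string.
The match spans [2:3] → 'k'.

(2, 3)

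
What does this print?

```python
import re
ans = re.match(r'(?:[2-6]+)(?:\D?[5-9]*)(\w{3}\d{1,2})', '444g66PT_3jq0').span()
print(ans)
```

This matches one or more of a character in [2-6] (non-capturing group); then optionally a non-digit, then zero or more of a character in [5-9] (non-capturing group); then exactly 3 of a word character, then 1 to 2 of a digit (captured).
With `match`, the pattern is implicitly anchored at the beginning.
The match spans [0:10] → '444g66PT_3'.
Captured: group 1 = 'PT_3'.

(0, 10)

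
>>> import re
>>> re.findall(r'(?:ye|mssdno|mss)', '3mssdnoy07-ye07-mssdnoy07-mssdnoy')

['mssdno', 'ye', 'mssdno', 'mssdno']

Alternation isn't longest-match — the leftmost alternative that fits at this position is chosen.
Matches: at [1:7] → 'mssdno'; at [11:13] → 'ye'; at [16:22] → 'mssdno'; at [26:32] → 'mssdno'.
With no groups in the pattern, `findall` gives back each whole match — 4 here.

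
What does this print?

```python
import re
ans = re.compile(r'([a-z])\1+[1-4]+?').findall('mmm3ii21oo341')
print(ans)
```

The backreference `\1` re-matches whatever the first group consumed, character for character.
`findall` collects group 1 from each match (3 total).

['m', 'i', 'o']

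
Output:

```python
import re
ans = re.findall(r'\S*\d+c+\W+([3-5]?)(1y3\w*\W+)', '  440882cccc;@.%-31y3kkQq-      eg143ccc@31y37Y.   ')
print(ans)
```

[('3', '1y3kkQq-      '), ('3', '1y37Y.   ')]

Pattern: zero or more of a non-whitespace character, then one or more of a digit, then one or more of the literal 'c'; then one or more of a non-word character; then optionally a character in [3-5] (captured); then the literal '1y3', then zero or more of a word character, then one or more of a non-word character (captured).
Matches: at [2:32] match '440882cccc;@.%-31y3kkQq-      ', groups = ('3', '1y3kkQq-      '); at [32:51] match 'eg143ccc@31y37Y.   ', groups = ('3', '1y37Y.   ').
Multiple groups make `findall` return tuples — one 2-tuple for each match.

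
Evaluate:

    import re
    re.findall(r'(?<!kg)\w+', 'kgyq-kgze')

['kgyq', 'kgze']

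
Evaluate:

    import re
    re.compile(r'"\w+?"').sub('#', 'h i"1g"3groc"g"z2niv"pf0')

'h i#3groc#z2niv"pf0'

Every occurrence is swapped for '#'.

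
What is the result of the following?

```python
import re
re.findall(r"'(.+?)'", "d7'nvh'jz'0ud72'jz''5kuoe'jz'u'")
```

A `+?`/`*?`/`{m,n}?` starts at its minimum and grows only as far as needed for what follows to match.
One capturing group, so `findall` returns just the captured substring from each match — 4 in all.

['nvh', '0ud72', "'5kuoe", 'u']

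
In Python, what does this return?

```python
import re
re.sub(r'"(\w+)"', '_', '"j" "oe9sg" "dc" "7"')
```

'_ _ _ _'

Every occurrence is swapped for '_'.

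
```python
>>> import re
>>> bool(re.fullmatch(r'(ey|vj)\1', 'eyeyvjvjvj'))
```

False

For `fullmatch`, every character of the input must be accounted for by the pattern.
Here the string isn't matched end-to-end, so the call returns None, and `bool(None)` is False.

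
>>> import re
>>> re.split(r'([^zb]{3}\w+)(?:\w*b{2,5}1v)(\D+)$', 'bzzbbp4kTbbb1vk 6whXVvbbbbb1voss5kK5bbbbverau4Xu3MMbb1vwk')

['bzzbbp4kTbbb1', 'vk 6whXVvbbbbb1voss5kK5bbbbverau4Xu3MM', 'wk', '']

The pattern matches exactly 3 of any character except [zb], then one or more of a word character (captured); then zero or more of a word character, then 2 to 5 of a literal 'b', then the literal '1v' (non-capturing group); then one or more of a non-digit (captured); then anchored at the end.
`re.split` interleaves the captured-group text with the surrounding fragments.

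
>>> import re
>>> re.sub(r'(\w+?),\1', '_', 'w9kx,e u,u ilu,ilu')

'w9kx,e _ _'

After group 1 captures some text, `\1` only succeeds where that same text appears again.
`sub` substitutes '_' at each match site.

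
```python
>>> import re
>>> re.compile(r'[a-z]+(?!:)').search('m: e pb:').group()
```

The negative lookahead/lookbehind blocks any match where the forbidden context is present.
Unlike `match`, `search` isn't anchored — it looks for the pattern anywhere in the string.
The match spans [3:4] → 'e'.

'e'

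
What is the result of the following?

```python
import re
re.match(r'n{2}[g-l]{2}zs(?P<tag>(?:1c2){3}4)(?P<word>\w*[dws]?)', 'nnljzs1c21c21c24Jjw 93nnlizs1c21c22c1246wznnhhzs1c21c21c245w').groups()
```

('1c21c21c24', 'Jjw')

The match spans [0:19] → 'nnljzs1c21c21c24Jjw'.
Captured: group 1 = '1c21c21c24', group 2 = 'Jjw'.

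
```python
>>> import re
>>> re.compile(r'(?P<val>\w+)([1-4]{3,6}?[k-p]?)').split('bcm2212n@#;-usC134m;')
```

['', 'bcm2', '212n', '@#;-', 'usC', '134m', ';']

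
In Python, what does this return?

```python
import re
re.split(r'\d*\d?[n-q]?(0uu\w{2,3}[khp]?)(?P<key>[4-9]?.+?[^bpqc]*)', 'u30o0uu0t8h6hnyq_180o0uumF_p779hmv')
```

['u', '0uu0t8h', '6hny', 'q_', '0uumF_p', '779hmv', '']

This matches zero or more of a digit, then optionally a digit, then optionally a character in [n-q]; then the literal '0uu', then 2 to 3 of a word character, then optionally one of [khp] (captured); then optionally a character in [4-9], then one or more of any character (lazy), then zero or more of any character except [bpqc] (captured as 'key').
Matches to split on: at [1:15] → '30o0uu0t8h6hny'; at [17:34] → '180o0uumF_p779hmv'.
Because the pattern has a capturing group, `split` also inserts each captured text between the pieces.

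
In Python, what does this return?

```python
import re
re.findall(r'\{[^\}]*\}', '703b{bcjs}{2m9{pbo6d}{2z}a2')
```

['{bcjs}', '{2m9{pbo6d}', '{2z}']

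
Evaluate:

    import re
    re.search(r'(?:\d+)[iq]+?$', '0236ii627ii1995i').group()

'1995i'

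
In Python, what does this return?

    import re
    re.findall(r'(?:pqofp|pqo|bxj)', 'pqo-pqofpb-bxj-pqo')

['pqo', 'pqofp', 'bxj', 'pqo']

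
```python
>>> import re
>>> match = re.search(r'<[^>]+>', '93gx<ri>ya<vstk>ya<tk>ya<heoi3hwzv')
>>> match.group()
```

'<ri>'

`re.search` scans for the first position where the pattern succeeds.
The match spans [4:8] → '<ri>'.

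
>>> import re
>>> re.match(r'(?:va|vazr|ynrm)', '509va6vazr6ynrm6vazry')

`match` is anchored at position 0; if the pattern doesn't fit there, it returns None.
Here position 0 doesn't satisfy it, so the call returns None.

None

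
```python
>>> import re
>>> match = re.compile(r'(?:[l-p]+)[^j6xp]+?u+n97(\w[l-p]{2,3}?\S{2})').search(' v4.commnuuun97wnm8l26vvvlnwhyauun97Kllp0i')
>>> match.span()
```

Pattern: one or more of a character in [l-p] (non-capturing group); then one or more of any character except [j6xp] (lazy), then one or more of the literal 'u', then the literal 'n97'; then a word character, then 2 to 3 of a character in [l-p] (lazy), then exactly 2 of a non-whitespace character (captured).
The match spans [5:20] → 'ommnuuun97wnm8l'.

(5, 20)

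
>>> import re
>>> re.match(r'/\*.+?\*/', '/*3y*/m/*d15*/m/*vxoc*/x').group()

'/*3y*/'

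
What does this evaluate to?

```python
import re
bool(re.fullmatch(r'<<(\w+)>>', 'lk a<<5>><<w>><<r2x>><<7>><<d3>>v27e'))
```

False

`re.fullmatch` is like wrapping the pattern in `^…$` (in single-line mode).
Here the string isn't matched end-to-end, so the call returns None, and `bool(None)` is False.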